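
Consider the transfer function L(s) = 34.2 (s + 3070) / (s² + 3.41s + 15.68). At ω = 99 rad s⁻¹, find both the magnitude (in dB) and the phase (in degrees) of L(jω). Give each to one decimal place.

|j99 + 3070| = √(99² + 3070²) = 3072
|(j99)² + 3.41(j99) + 15.68| = |-9785.3 + j337.59| = 9791
|L(j99)| = 34.2 × 3072 / 9791 = 10.729
20 log₁₀(10.729) = 20.61 dB
∠(j99 + 3070) = arctan(99/3070) = 1.85°
∠[(j99)² + 3.41(j99) + 15.68] = ∠[-9785.3 + j337.59] = 178.02°
∠L(j99) = 1.85° − 178.02° = -176.18°

|L| = 20.6 dB, ∠L = -176.2°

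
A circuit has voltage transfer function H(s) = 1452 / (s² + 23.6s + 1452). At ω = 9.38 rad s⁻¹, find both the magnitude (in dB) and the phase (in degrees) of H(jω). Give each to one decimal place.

|(j9.38)² + 23.6(j9.38) + 1452| = |1364 + j221.37| = 1382
|H(j9.38)| = 1452 / 1382 = 1.0508
20 log₁₀(1.0508) = 0.43 dB
∠[(j9.38)² + 23.6(j9.38) + 1452] = ∠[1364 + j221.37] = 9.22°
∠H(j9.38) = −9.22° = -9.22°

|H| = 0.4 dB, ∠H = -9.2°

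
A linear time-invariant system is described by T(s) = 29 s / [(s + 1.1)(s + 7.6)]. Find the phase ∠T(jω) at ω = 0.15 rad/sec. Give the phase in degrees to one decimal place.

81.1 deg

∠(j0.15) = 90.00°
∠(j0.15 + 1.1) = arctan(0.15/1.1) = 7.77°
∠(j0.15 + 7.6) = arctan(0.15/7.6) = 1.13°
∠T(j0.15) = 90.00° − (7.77° + 1.13°) = 81.10°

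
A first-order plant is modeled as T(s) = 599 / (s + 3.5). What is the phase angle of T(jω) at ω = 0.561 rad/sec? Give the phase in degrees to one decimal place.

-9.1°

∠(j0.561 + 3.5) = arctan(0.561/3.5) = 9.11°
∠T(j0.561) = −9.11° = -9.11°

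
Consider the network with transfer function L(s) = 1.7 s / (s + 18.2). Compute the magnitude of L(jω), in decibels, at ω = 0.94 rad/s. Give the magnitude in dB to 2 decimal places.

|j0.94| = 0.94
|j0.94 + 18.2| = √(0.94² + 18.2²) = 18.22
|L(j0.94)| = 1.7 × 0.94 / 18.22 = 0.087685
20 log₁₀(0.087685) = -21.141 dB

-21.14 dB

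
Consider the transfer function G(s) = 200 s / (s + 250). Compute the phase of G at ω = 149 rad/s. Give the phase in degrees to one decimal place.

∠(j149) = 90.00°
∠(j149 + 250) = arctan(149/250) = 30.79°
∠G(j149) = 90.00° − 30.79° = 59.21°

59.2°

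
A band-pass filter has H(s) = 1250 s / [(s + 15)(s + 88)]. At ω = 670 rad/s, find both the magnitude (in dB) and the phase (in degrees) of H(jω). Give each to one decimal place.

|j670| = 670
|j670 + 15| = √(670² + 15²) = 670.2
|j670 + 88| = √(670² + 88²) = 675.8
|H(j670)| = 1250 × 670 / (670.2 × 675.8) = 1.8493
20 log₁₀(1.8493) = 5.34 dB
∠(j670) = 90.00°
∠(j670 + 15) = arctan(670/15) = 88.72°
∠(j670 + 88) = arctan(670/88) = 82.52°
∠H(j670) = 90.00° − (88.72° + 82.52°) = -81.23°

|H| = 5.3 dB, ∠H = -81.2°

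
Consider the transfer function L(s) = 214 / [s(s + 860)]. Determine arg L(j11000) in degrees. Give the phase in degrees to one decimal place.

∠(j11000 + 860) = arctan(11000/860) = 85.53°
∠(j11000) = 90.00°
∠L(j11000) = − (85.53° + 90.00°) = -175.53°

-175.5°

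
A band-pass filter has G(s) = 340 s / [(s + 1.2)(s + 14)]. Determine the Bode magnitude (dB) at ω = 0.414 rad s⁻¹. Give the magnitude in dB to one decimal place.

18.0 dB

|j0.414| = 0.414
|j0.414 + 1.2| = √(0.414² + 1.2²) = 1.269
|j0.414 + 14| = √(0.414² + 14²) = 14.01
|G(j0.414)| = 340 × 0.414 / (1.269 × 14.01) = 7.917
20 log₁₀(7.917) = 17.97 dB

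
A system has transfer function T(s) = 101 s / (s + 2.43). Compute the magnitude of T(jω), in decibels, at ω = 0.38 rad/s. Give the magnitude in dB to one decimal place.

23.9 dB

|j0.38| = 0.38
|j0.38 + 2.43| = √(0.38² + 2.43²) = 2.46
|T(j0.38)| = 101 × 0.38 / 2.46 = 15.605
20 log₁₀(15.605) = 23.87 dB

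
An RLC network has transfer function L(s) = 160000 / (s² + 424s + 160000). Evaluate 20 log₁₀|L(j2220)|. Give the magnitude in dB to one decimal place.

|(j2220)² + 424(j2220) + 160000| = |-4.7684e+06 + j9.4128e+05| = 4.86e+06
|L(j2220)| = 160000 / 4.86e+06 = 0.032919
20 log₁₀(0.032919) = -29.65 dB

-29.7 dB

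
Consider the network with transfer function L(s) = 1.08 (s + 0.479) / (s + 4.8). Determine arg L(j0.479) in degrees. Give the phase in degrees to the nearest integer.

39°

∠(j0.479 + 0.479) = arctan(0.479/0.479) = 45.00°
∠(j0.479 + 4.8) = arctan(0.479/4.8) = 5.70°
∠L(j0.479) = 45.00° − 5.70° = 39.30°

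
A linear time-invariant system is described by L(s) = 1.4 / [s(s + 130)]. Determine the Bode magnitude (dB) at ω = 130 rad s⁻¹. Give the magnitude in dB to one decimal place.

|j130 + 130| = √(130² + 130²) = 183.8
|j130| = 130
|L(j130)| = 1.4 / (183.8 × 130) = 5.8577e-05
20 log₁₀(5.8577e-05) = -84.65 dB

-84.6 dB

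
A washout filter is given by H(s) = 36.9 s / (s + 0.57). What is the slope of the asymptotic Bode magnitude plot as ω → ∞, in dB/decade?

With 1 zero and 1 pole, the high-frequency asymptotic slope is 20 × (1 − 1) = 0 dB/decade.

0 dB/decade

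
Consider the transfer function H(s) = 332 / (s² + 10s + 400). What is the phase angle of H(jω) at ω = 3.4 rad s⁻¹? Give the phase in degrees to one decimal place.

∠[(j3.4)² + 10(j3.4) + 400] = ∠[388.44 + j34] = 5.00°
∠H(j3.4) = −5.00° = -5.00°

-5.0°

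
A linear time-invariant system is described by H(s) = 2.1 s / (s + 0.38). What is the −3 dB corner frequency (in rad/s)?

0.38 rad/s

For a single-pole high-pass, the −3 dB point is at the pole: ω = 0.38 rad/s.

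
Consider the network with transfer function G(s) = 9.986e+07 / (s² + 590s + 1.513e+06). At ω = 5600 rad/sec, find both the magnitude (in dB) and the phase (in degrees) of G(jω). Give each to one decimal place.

|G| = 10.4 dB, ∠G = -173.7°

|(j5600)² + 590(j5600) + 1.513e+06| = |-2.9847e+07 + j3.304e+06| = 3.003e+07
|G(j5600)| = 9.986e+07 / 3.003e+07 = 3.3254
20 log₁₀(3.3254) = 10.44 dB
∠[(j5600)² + 590(j5600) + 1.513e+06] = ∠[-2.9847e+07 + j3.304e+06] = 173.68°
∠G(j5600) = −173.68° = -173.68°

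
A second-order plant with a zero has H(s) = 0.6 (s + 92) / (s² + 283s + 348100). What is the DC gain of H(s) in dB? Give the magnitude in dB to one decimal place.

H(0) = 0.6 × 92 / 348100 = 0.00015858
20 log₁₀(0.00015858) = -76.00 dB

-76.0 dB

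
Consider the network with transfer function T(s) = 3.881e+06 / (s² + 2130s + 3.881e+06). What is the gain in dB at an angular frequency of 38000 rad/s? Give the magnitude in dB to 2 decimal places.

-51.40 dB

|(j38000)² + 2130(j38000) + 3.881e+06| = |-1.4401e+09 + j8.094e+07| = 1.442e+09
|T(j38000)| = 3.881e+06 / 1.442e+09 = 0.0026907
20 log₁₀(0.0026907) = -51.403 dB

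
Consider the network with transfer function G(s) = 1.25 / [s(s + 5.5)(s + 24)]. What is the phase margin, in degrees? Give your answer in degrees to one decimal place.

Gain crossover: |G(jω)| = 1 at ω ≈ 0.00947 rad/sec.
∠G(j0.00947) = −90° − arctan(0.00947/5.5) − arctan(0.00947/24) ≈ -90.12°
PM = 180° + (-90.12°) = 89.88°

89.9 deg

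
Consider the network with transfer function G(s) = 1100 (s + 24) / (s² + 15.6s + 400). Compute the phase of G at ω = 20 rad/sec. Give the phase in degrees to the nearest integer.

∠(j20 + 24) = arctan(20/24) = 39.81°
∠[(j20)² + 15.6(j20) + 400] = ∠[0 + j312] = 90.00°
∠G(j20) = 39.81° − 90.00° = -50.19°

-50°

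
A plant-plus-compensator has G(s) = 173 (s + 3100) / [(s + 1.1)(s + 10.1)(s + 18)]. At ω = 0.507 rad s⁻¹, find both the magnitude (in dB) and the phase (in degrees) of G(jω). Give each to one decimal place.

|j0.507 + 3100| = √(0.507² + 3100²) = 3100
|j0.507 + 1.1| = √(0.507² + 1.1²) = 1.211
|j0.507 + 10.1| = √(0.507² + 10.1²) = 10.11
|j0.507 + 18| = √(0.507² + 18²) = 18.01
|G(j0.507)| = 173 × 3100 / (1.211 × 10.11 × 18.01) = 2431.5
20 log₁₀(2431.5) = 67.72 dB
∠(j0.507 + 3100) = arctan(0.507/3100) = 0.01°
∠(j0.507 + 1.1) = arctan(0.507/1.1) = 24.75°
∠(j0.507 + 10.1) = arctan(0.507/10.1) = 2.87°
∠(j0.507 + 18) = arctan(0.507/18) = 1.61°
∠G(j0.507) = 0.01° − (24.75° + 2.87° + 1.61°) = -29.22°

|G| = 67.7 dB, ∠G = -29.2°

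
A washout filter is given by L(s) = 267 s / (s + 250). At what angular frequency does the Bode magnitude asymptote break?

250 rad/s

The single real pole at s = −250 gives a corner at ω = 250 rad/s.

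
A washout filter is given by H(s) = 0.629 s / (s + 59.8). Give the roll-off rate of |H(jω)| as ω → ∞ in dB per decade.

0 dB/decade

With 1 zero and 1 pole, the high-frequency asymptotic slope is 20 × (1 − 1) = 0 dB/decade.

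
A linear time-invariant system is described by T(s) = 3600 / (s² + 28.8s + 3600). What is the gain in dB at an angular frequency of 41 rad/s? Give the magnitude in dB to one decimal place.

|(j41)² + 28.8(j41) + 3600| = |1919 + j1180.8| = 2253
|T(j41)| = 3600 / 2253 = 1.5977
20 log₁₀(1.5977) = 4.07 dB

4.1 dB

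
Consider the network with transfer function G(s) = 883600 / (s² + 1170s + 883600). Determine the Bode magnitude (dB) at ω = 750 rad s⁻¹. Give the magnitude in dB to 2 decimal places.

|(j750)² + 1170(j750) + 883600| = |3.211e+05 + j8.775e+05| = 9.344e+05
|G(j750)| = 883600 / 9.344e+05 = 0.94563
20 log₁₀(0.94563) = -0.486 dB

-0.49 dB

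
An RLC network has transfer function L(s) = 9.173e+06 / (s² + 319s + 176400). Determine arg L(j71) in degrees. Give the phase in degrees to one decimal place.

∠[(j71)² + 319(j71) + 176400] = ∠[1.7136e+05 + j22649] = 7.53°
∠L(j71) = −7.53° = -7.53°

-7.5 deg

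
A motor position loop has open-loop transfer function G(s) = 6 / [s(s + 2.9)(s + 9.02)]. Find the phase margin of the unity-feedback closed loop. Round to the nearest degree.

Gain crossover: |G(jω)| = 1 at ω ≈ 0.229 rad/sec.
∠G(j0.229) = −90° − arctan(0.229/2.9) − arctan(0.229/9.02) ≈ -95.96°
PM = 180° + (-95.96°) = 84.04°

84 deg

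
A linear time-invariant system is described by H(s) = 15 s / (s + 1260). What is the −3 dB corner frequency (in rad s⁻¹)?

For a single-pole high-pass, the −3 dB point is at the pole: ω = 1260 rad s⁻¹.

1260 rad s⁻¹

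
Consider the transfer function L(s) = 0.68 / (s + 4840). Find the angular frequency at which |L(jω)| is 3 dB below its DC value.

4840 rad s⁻¹

For a single-pole low-pass, the −3 dB point is at the pole: ω = 4840 rad s⁻¹.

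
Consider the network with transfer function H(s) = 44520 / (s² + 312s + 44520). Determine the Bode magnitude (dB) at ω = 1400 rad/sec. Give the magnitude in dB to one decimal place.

-32.9 dB

|(j1400)² + 312(j1400) + 44520| = |-1.9155e+06 + j4.368e+05| = 1.965e+06
|H(j1400)| = 44520 / 1.965e+06 = 0.022661
20 log₁₀(0.022661) = -32.89 dB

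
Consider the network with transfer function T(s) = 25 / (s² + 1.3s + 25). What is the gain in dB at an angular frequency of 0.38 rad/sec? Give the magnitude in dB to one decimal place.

|(j0.38)² + 1.3(j0.38) + 25| = |24.856 + j0.494| = 24.86
|T(j0.38)| = 25 / 24.86 = 1.0056
20 log₁₀(1.0056) = 0.05 dB

0.0 dB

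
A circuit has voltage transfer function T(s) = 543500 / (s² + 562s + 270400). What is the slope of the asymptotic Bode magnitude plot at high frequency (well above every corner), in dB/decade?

-40 dB/decade

With 0 zeros and 2 poles, the high-frequency asymptotic slope is 20 × (0 − 2) = -40 dB/decade.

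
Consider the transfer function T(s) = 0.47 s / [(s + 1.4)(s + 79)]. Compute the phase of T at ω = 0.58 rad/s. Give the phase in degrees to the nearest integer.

∠(j0.58) = 90.00°
∠(j0.58 + 1.4) = arctan(0.58/1.4) = 22.50°
∠(j0.58 + 79) = arctan(0.58/79) = 0.42°
∠T(j0.58) = 90.00° − (22.50° + 0.42°) = 67.08°

67°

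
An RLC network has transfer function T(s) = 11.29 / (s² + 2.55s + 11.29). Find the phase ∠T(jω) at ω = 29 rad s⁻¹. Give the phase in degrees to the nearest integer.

-175°

∠[(j29)² + 2.55(j29) + 11.29] = ∠[-829.71 + j73.95] = 174.91°
∠T(j29) = −174.91° = -174.91°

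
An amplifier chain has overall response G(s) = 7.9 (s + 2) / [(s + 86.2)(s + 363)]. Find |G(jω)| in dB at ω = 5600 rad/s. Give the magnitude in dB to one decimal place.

|j5600 + 2| = √(5600² + 2²) = 5600
|j5600 + 86.2| = √(5600² + 86.2²) = 5601
|j5600 + 363| = √(5600² + 363²) = 5612
|G(j5600)| = 7.9 × 5600 / (5601 × 5612) = 0.0014076
20 log₁₀(0.0014076) = -57.03 dB

-57.0 dB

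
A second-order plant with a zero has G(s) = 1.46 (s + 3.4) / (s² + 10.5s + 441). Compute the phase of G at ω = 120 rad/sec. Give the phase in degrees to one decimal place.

∠(j120 + 3.4) = arctan(120/3.4) = 88.38°
∠[(j120)² + 10.5(j120) + 441] = ∠[-13959 + j1260] = 174.84°
∠G(j120) = 88.38° − 174.84° = -86.47°

-86.5°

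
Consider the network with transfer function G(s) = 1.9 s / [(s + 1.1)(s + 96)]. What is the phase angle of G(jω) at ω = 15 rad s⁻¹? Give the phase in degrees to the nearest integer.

-5°

∠(j15) = 90.00°
∠(j15 + 1.1) = arctan(15/1.1) = 85.81°
∠(j15 + 96) = arctan(15/96) = 8.88°
∠G(j15) = 90.00° − (85.81° + 8.88°) = -4.69°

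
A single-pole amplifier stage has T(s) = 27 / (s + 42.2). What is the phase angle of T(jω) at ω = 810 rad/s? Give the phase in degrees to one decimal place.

∠(j810 + 42.2) = arctan(810/42.2) = 87.02°
∠T(j810) = −87.02° = -87.02°

-87.0°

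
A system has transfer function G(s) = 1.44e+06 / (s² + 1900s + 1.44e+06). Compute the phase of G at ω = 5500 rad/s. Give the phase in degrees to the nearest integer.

∠[(j5500)² + 1900(j5500) + 1.44e+06] = ∠[-2.881e+07 + j1.045e+07] = 160.06°
∠G(j5500) = −160.06° = -160.06°

-160°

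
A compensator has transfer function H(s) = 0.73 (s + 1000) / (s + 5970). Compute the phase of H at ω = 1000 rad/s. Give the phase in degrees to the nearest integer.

∠(j1000 + 1000) = arctan(1000/1000) = 45.00°
∠(j1000 + 5970) = arctan(1000/5970) = 9.51°
∠H(j1000) = 45.00° − 9.51° = 35.49°

35°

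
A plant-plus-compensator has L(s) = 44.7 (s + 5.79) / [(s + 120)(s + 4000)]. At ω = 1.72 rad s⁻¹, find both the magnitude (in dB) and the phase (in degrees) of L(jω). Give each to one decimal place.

|j1.72 + 5.79| = √(1.72² + 5.79²) = 6.04
|j1.72 + 120| = √(1.72² + 120²) = 120
|j1.72 + 4000| = √(1.72² + 4000²) = 4000
|L(j1.72)| = 44.7 × 6.04 / (120 × 4000) = 0.00056242
20 log₁₀(0.00056242) = -65.00 dB
∠(j1.72 + 5.79) = arctan(1.72/5.79) = 16.54°
∠(j1.72 + 120) = arctan(1.72/120) = 0.82°
∠(j1.72 + 4000) = arctan(1.72/4000) = 0.02°
∠L(j1.72) = 16.54° − (0.82° + 0.02°) = 15.70°

|L| = -65.0 dB, ∠L = 15.7°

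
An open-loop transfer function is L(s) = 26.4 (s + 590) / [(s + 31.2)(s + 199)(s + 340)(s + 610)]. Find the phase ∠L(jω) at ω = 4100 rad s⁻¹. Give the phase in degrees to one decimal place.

-261.8°

∠(j4100 + 590) = arctan(4100/590) = 81.81°
∠(j4100 + 31.2) = arctan(4100/31.2) = 89.56°
∠(j4100 + 199) = arctan(4100/199) = 87.22°
∠(j4100 + 340) = arctan(4100/340) = 85.26°
∠(j4100 + 610) = arctan(4100/610) = 81.54°
∠L(j4100) = 81.81° − (89.56° + 87.22° + 85.26° + 81.54°) = -261.77°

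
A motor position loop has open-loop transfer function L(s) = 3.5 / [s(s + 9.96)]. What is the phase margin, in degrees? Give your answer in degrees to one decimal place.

Gain crossover: |L(jω)| = 1 at ω ≈ 0.351 rad s⁻¹.
∠L(j0.351) = −90° − arctan(0.351/9.96) ≈ -92.02°
PM = 180° + (-92.02°) = 87.98°

88.0°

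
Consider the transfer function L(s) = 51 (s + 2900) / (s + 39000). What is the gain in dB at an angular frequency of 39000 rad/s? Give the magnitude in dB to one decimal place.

|j39000 + 2900| = √(39000² + 2900²) = 3.911e+04
|j39000 + 39000| = √(39000² + 39000²) = 5.515e+04
|L(j39000)| = 51 × 3.911e+04 / 5.515e+04 = 36.162
20 log₁₀(36.162) = 31.17 dB

31.2 dB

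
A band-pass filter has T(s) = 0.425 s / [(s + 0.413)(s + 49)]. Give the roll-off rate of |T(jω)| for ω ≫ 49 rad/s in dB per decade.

With 1 zero and 2 poles, the high-frequency asymptotic slope is 20 × (1 − 2) = -20 dB/decade.

-20 dB/decade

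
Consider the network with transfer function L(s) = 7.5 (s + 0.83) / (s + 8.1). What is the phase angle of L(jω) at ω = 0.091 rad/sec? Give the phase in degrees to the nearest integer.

∠(j0.091 + 0.83) = arctan(0.091/0.83) = 6.26°
∠(j0.091 + 8.1) = arctan(0.091/8.1) = 0.64°
∠L(j0.091) = 6.26° − 0.64° = 5.61°

6°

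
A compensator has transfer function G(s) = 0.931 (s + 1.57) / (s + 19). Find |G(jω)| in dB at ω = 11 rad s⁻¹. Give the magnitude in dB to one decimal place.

-6.5 dB

|j11 + 1.57| = √(11² + 1.57²) = 11.11
|j11 + 19| = √(11² + 19²) = 21.95
|G(j11)| = 0.931 × 11.11 / 21.95 = 0.47119
20 log₁₀(0.47119) = -6.54 dB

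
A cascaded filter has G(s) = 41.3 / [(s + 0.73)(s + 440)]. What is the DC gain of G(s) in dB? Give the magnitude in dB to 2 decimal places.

G(0) = 41.3 / (0.73 × 440) = 0.12858
20 log₁₀(0.12858) = -17.817 dB

-17.82 dB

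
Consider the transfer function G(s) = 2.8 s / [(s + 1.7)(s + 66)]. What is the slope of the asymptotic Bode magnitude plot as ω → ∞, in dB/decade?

With 1 zero and 2 poles, the high-frequency asymptotic slope is 20 × (1 − 2) = -20 dB/decade.

-20 dB/decade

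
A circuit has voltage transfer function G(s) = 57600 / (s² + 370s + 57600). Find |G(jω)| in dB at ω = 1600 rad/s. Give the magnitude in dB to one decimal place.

-33.0 dB

|(j1600)² + 370(j1600) + 57600| = |-2.5024e+06 + j5.92e+05| = 2.571e+06
|G(j1600)| = 57600 / 2.571e+06 = 0.0224
20 log₁₀(0.0224) = -33.00 dB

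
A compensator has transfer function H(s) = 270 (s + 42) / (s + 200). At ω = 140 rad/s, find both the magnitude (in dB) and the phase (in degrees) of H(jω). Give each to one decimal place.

|j140 + 42| = √(140² + 42²) = 146.2
|j140 + 200| = √(140² + 200²) = 244.1
|H(j140)| = 270 × 146.2 / 244.1 = 161.65
20 log₁₀(161.65) = 44.17 dB
∠(j140 + 42) = arctan(140/42) = 73.30°
∠(j140 + 200) = arctan(140/200) = 34.99°
∠H(j140) = 73.30° − 34.99° = 38.31°

|H| = 44.2 dB, ∠H = 38.3°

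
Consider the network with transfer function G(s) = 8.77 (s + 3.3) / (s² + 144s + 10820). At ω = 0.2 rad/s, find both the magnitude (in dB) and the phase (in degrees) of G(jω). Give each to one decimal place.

|j0.2 + 3.3| = √(0.2² + 3.3²) = 3.306
|(j0.2)² + 144(j0.2) + 10820| = |10820 + j28.8| = 1.082e+04
|G(j0.2)| = 8.77 × 3.306 / 1.082e+04 = 0.0026797
20 log₁₀(0.0026797) = -51.44 dB
∠(j0.2 + 3.3) = arctan(0.2/3.3) = 3.47°
∠[(j0.2)² + 144(j0.2) + 10820] = ∠[10820 + j28.8] = 0.15°
∠G(j0.2) = 3.47° − 0.15° = 3.32°

|G| = -51.4 dB, ∠G = 3.3°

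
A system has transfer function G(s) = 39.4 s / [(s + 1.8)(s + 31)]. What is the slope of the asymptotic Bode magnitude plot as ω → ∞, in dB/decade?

-20 dB/decade

With 1 zero and 2 poles, the high-frequency asymptotic slope is 20 × (1 − 2) = -20 dB/decade.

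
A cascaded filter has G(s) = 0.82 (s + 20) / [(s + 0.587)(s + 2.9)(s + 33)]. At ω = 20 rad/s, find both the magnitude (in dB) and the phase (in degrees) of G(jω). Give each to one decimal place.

|j20 + 20| = √(20² + 20²) = 28.28
|j20 + 0.587| = √(20² + 0.587²) = 20.01
|j20 + 2.9| = √(20² + 2.9²) = 20.21
|j20 + 33| = √(20² + 33²) = 38.59
|G(j20)| = 0.82 × 28.28 / (20.01 × 20.21 × 38.59) = 0.0014864
20 log₁₀(0.0014864) = -56.56 dB
∠(j20 + 20) = arctan(20/20) = 45.00°
∠(j20 + 0.587) = arctan(20/0.587) = 88.32°
∠(j20 + 2.9) = arctan(20/2.9) = 81.75°
∠(j20 + 33) = arctan(20/33) = 31.22°
∠G(j20) = 45.00° − (88.32° + 81.75° + 31.22°) = -156.29°

|G| = -56.6 dB, ∠G = -156.3°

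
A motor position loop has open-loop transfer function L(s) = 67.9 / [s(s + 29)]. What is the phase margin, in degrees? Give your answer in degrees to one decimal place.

Gain crossover: |L(jω)| = 1 at ω ≈ 2.33 rad/sec.
∠L(j2.33) = −90° − arctan(2.33/29) ≈ -94.60°
PM = 180° + (-94.60°) = 85.40°

85.4°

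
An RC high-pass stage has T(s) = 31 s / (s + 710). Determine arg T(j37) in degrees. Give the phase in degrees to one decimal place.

87.0°

∠(j37) = 90.00°
∠(j37 + 710) = arctan(37/710) = 2.98°
∠T(j37) = 90.00° − 2.98° = 87.02°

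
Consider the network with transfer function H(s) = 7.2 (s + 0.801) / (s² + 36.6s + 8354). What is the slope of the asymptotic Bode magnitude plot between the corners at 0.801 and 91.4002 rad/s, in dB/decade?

20 dB/decade

In this band the factors already past their corner are: zero at 0.801; net slope = 20 dB/decade.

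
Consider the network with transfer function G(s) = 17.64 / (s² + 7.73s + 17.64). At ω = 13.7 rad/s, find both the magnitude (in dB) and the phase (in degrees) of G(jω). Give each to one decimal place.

|G| = -21.1 dB, ∠G = -148.1 deg

|(j13.7)² + 7.73(j13.7) + 17.64| = |-170.05 + j105.9| = 200.3
|G(j13.7)| = 17.64 / 200.3 = 0.088055
20 log₁₀(0.088055) = -21.10 dB
∠[(j13.7)² + 7.73(j13.7) + 17.64] = ∠[-170.05 + j105.9] = 148.09°
∠G(j13.7) = −148.09° = -148.09°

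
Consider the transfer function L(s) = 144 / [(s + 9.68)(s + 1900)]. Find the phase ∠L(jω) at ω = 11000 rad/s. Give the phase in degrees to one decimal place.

∠(j11000 + 9.68) = arctan(11000/9.68) = 89.95°
∠(j11000 + 1900) = arctan(11000/1900) = 80.20°
∠L(j11000) = − (89.95° + 80.20°) = -170.15°

-170.1°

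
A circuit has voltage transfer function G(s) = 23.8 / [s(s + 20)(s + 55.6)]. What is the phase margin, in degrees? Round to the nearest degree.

Gain crossover: |G(jω)| = 1 at ω ≈ 0.0214 rad/s.
∠G(j0.0214) = −90° − arctan(0.0214/20) − arctan(0.0214/55.6) ≈ -90.08°
PM = 180° + (-90.08°) = 89.92°

90 deg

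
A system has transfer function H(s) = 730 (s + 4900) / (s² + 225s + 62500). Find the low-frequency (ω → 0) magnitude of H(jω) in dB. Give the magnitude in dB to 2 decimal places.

H(0) = 730 × 4900 / 62500 = 57.232
20 log₁₀(57.232) = 35.153 dB

35.15 dB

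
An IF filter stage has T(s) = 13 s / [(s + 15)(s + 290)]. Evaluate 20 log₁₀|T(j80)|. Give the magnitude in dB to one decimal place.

-27.4 dB

|j80| = 80
|j80 + 15| = √(80² + 15²) = 81.39
|j80 + 290| = √(80² + 290²) = 300.8
|T(j80)| = 13 × 80 / (81.39 × 300.8) = 0.042473
20 log₁₀(0.042473) = -27.44 dB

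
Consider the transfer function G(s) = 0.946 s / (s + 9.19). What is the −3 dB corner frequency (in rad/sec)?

9.19 rad/sec

For a single-pole high-pass, the −3 dB point is at the pole: ω = 9.19 rad/sec.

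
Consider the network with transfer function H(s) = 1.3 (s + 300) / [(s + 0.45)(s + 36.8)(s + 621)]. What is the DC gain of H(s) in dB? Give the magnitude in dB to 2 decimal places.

H(0) = 1.3 × 300 / (0.45 × 36.8 × 621) = 0.037924
20 log₁₀(0.037924) = -28.422 dB

-28.42 dB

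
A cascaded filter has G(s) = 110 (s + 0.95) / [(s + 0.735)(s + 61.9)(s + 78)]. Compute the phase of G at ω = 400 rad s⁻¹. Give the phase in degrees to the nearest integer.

-160°

∠(j400 + 0.95) = arctan(400/0.95) = 89.86°
∠(j400 + 0.735) = arctan(400/0.735) = 89.89°
∠(j400 + 61.9) = arctan(400/61.9) = 81.20°
∠(j400 + 78) = arctan(400/78) = 78.97°
∠G(j400) = 89.86° − (89.89° + 81.20° + 78.97°) = -160.20°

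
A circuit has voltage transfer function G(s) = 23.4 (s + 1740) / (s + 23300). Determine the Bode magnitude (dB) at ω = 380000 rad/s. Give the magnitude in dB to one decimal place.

27.4 dB

|j380000 + 1740| = √(380000² + 1740²) = 3.8e+05
|j380000 + 23300| = √(380000² + 23300²) = 3.807e+05
|G(j380000)| = 23.4 × 3.8e+05 / 3.807e+05 = 23.356
20 log₁₀(23.356) = 27.37 dB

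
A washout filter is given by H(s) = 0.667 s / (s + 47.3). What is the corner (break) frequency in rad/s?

The single real pole at s = −47.3 gives a corner at ω = 47.3 rad/s.

47.3 rad/s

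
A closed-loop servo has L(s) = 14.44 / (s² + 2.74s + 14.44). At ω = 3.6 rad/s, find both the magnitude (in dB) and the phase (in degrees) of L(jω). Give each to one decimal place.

|L| = 3.2 dB, ∠L = -81.5°

|(j3.6)² + 2.74(j3.6) + 14.44| = |1.48 + j9.864| = 9.974
|L(j3.6)| = 14.44 / 9.974 = 1.4477
20 log₁₀(1.4477) = 3.21 dB
∠[(j3.6)² + 2.74(j3.6) + 14.44] = ∠[1.48 + j9.864] = 81.47°
∠L(j3.6) = −81.47° = -81.47°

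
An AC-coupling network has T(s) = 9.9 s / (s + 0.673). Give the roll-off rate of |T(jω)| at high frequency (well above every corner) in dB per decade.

With 1 zero and 1 pole, the high-frequency asymptotic slope is 20 × (1 − 1) = 0 dB/decade.

0 dB/decade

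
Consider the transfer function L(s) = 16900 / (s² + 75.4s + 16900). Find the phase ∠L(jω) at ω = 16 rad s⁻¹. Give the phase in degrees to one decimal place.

-4.1 deg

∠[(j16)² + 75.4(j16) + 16900] = ∠[16644 + j1206.4] = 4.15°
∠L(j16) = −4.15° = -4.15°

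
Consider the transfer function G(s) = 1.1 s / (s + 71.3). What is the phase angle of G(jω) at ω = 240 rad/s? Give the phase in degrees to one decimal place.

∠(j240) = 90.00°
∠(j240 + 71.3) = arctan(240/71.3) = 73.45°
∠G(j240) = 90.00° − 73.45° = 16.55°

16.5°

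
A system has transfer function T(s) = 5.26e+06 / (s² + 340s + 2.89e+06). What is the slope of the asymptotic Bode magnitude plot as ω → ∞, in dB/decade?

With 0 zeros and 2 poles, the high-frequency asymptotic slope is 20 × (0 − 2) = -40 dB/decade.

-40 dB/decade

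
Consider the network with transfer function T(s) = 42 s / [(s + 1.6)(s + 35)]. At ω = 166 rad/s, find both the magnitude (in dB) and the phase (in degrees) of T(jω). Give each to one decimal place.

|j166| = 166
|j166 + 1.6| = √(166² + 1.6²) = 166
|j166 + 35| = √(166² + 35²) = 169.6
|T(j166)| = 42 × 166 / (166 × 169.6) = 0.24756
20 log₁₀(0.24756) = -12.13 dB
∠(j166) = 90.00°
∠(j166 + 1.6) = arctan(166/1.6) = 89.45°
∠(j166 + 35) = arctan(166/35) = 78.09°
∠T(j166) = 90.00° − (89.45° + 78.09°) = -77.54°

|T| = -12.1 dB, ∠T = -77.5°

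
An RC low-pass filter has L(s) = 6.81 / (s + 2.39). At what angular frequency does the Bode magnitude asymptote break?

The single real pole at s = −2.39 gives a corner at ω = 2.39 rad/s.

2.39 rad/s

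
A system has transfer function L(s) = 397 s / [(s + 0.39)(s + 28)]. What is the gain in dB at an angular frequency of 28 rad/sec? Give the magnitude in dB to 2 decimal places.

20.02 dB

|j28| = 28
|j28 + 0.39| = √(28² + 0.39²) = 28
|j28 + 28| = √(28² + 28²) = 39.6
|L(j28)| = 397 × 28 / (28 × 39.6) = 10.025
20 log₁₀(10.025) = 20.022 dB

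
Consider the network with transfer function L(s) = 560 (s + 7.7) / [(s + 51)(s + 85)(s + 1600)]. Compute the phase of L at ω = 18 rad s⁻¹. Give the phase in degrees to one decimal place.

34.8°

∠(j18 + 7.7) = arctan(18/7.7) = 66.84°
∠(j18 + 51) = arctan(18/51) = 19.44°
∠(j18 + 85) = arctan(18/85) = 11.96°
∠(j18 + 1600) = arctan(18/1600) = 0.64°
∠L(j18) = 66.84° − (19.44° + 11.96° + 0.64°) = 34.80°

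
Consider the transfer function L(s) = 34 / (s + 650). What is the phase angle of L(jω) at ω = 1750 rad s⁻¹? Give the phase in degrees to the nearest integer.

∠(j1750 + 650) = arctan(1750/650) = 69.62°
∠L(j1750) = −69.62° = -69.62°

-70°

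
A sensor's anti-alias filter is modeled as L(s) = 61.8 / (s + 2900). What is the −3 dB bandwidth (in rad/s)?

2900 rad/s

For a single-pole low-pass, the −3 dB point is at the pole: ω = 2900 rad/s.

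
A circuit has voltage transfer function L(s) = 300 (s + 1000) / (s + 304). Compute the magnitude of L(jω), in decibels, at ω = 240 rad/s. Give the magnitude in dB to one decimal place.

|j240 + 1000| = √(240² + 1000²) = 1028
|j240 + 304| = √(240² + 304²) = 387.3
|L(j240)| = 300 × 1028 / 387.3 = 796.55
20 log₁₀(796.55) = 58.02 dB

58.0 dB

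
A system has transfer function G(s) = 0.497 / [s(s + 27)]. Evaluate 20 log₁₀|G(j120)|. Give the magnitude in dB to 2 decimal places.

|j120 + 27| = √(120² + 27²) = 123
|j120| = 120
|G(j120)| = 0.497 / (123 × 120) = 3.3672e-05
20 log₁₀(3.3672e-05) = -89.455 dB

-89.45 dB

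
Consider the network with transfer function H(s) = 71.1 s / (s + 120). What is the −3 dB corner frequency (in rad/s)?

For a single-pole high-pass, the −3 dB point is at the pole: ω = 120 rad/s.

120 rad/s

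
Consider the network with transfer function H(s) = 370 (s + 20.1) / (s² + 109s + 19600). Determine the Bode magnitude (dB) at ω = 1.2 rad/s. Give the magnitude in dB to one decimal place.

|j1.2 + 20.1| = √(1.2² + 20.1²) = 20.14
|(j1.2)² + 109(j1.2) + 19600| = |19599 + j130.8| = 1.96e+04
|H(j1.2)| = 370 × 20.14 / 1.96e+04 = 0.38013
20 log₁₀(0.38013) = -8.40 dB

-8.4 dB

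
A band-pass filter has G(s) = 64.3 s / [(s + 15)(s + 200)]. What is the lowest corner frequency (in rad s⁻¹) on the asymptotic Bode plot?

15 rad s⁻¹

Break frequencies occur at each pole and zero magnitude: 15 rad s⁻¹, 200 rad s⁻¹.
The lowest is 15 rad s⁻¹.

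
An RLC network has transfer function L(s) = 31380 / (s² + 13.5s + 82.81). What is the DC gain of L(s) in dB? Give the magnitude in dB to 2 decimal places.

L(0) = 31380 / 82.81 = 378.94
20 log₁₀(378.94) = 51.571 dB

51.57 dB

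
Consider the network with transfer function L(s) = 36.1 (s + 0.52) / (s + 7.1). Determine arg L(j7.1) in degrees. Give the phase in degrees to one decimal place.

∠(j7.1 + 0.52) = arctan(7.1/0.52) = 85.81°
∠(j7.1 + 7.1) = arctan(7.1/7.1) = 45.00°
∠L(j7.1) = 85.81° − 45.00° = 40.81°

40.8°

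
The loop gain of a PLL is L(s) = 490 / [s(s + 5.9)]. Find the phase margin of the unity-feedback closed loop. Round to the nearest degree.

15°

Gain crossover: |L(jω)| = 1 at ω ≈ 21.7 rad/s.
∠L(j21.7) = −90° − arctan(21.7/5.9) ≈ -164.82°
PM = 180° + (-164.82°) = 15.18°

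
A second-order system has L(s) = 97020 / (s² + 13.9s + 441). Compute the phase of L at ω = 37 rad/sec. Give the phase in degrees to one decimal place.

∠[(j37)² + 13.9(j37) + 441] = ∠[-928 + j514.3] = 151.00°
∠L(j37) = −151.00° = -151.00°

-151.0 deg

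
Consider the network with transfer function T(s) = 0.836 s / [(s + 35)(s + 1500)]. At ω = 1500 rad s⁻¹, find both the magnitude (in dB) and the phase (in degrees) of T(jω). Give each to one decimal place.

|j1500| = 1500
|j1500 + 35| = √(1500² + 35²) = 1500
|j1500 + 1500| = √(1500² + 1500²) = 2121
|T(j1500)| = 0.836 × 1500 / (1500 × 2121) = 0.00039399
20 log₁₀(0.00039399) = -68.09 dB
∠(j1500) = 90.00°
∠(j1500 + 35) = arctan(1500/35) = 88.66°
∠(j1500 + 1500) = arctan(1500/1500) = 45.00°
∠T(j1500) = 90.00° − (88.66° + 45.00°) = -43.66°

|T| = -68.1 dB, ∠T = -43.7°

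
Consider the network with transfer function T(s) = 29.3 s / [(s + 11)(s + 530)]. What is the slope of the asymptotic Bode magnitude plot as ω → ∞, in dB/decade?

-20 dB/decade

With 1 zero and 2 poles, the high-frequency asymptotic slope is 20 × (1 − 2) = -20 dB/decade.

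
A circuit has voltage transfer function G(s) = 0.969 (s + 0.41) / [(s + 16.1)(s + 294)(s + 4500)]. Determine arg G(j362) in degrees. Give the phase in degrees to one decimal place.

∠(j362 + 0.41) = arctan(362/0.41) = 89.94°
∠(j362 + 16.1) = arctan(362/16.1) = 87.45°
∠(j362 + 294) = arctan(362/294) = 50.92°
∠(j362 + 4500) = arctan(362/4500) = 4.60°
∠G(j362) = 89.94° − (87.45° + 50.92° + 4.60°) = -53.04°

-53.0 deg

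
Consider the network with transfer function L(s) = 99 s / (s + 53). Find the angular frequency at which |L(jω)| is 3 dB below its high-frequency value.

For a single-pole high-pass, the −3 dB point is at the pole: ω = 53 rad/s.

53 rad/s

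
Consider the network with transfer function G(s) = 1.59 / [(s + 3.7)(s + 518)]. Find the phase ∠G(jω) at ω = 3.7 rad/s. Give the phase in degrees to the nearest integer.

∠(j3.7 + 3.7) = arctan(3.7/3.7) = 45.00°
∠(j3.7 + 518) = arctan(3.7/518) = 0.41°
∠G(j3.7) = − (45.00° + 0.41°) = -45.41°

-45°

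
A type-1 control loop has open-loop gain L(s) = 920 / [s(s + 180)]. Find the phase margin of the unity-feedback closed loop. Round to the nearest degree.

Gain crossover: |L(jω)| = 1 at ω ≈ 5.11 rad/s.
∠L(j5.11) = −90° − arctan(5.11/180) ≈ -91.63°
PM = 180° + (-91.63°) = 88.37°

88 deg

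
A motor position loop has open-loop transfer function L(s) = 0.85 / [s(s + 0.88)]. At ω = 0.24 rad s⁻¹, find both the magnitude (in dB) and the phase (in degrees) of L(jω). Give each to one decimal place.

|j0.24 + 0.88| = √(0.24² + 0.88²) = 0.9121
|j0.24| = 0.24
|L(j0.24)| = 0.85 / (0.9121 × 0.24) = 3.8828
20 log₁₀(3.8828) = 11.78 dB
∠(j0.24 + 0.88) = arctan(0.24/0.88) = 15.26°
∠(j0.24) = 90.00°
∠L(j0.24) = − (15.26° + 90.00°) = -105.26°

|L| = 11.8 dB, ∠L = -105.3°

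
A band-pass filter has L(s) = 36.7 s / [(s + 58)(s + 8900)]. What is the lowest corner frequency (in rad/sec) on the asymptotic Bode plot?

58 rad/sec

Break frequencies occur at each pole and zero magnitude: 58 rad/sec, 8900 rad/sec.
The lowest is 58 rad/sec.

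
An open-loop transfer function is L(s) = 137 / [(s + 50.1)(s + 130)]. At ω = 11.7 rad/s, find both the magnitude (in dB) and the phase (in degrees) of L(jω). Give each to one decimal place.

|L| = -33.8 dB, ∠L = -18.3 deg

|j11.7 + 50.1| = √(11.7² + 50.1²) = 51.45
|j11.7 + 130| = √(11.7² + 130²) = 130.5
|L(j11.7)| = 137 / (51.45 × 130.5) = 0.020401
20 log₁₀(0.020401) = -33.81 dB
∠(j11.7 + 50.1) = arctan(11.7/50.1) = 13.14°
∠(j11.7 + 130) = arctan(11.7/130) = 5.14°
∠L(j11.7) = − (13.14° + 5.14°) = -18.29°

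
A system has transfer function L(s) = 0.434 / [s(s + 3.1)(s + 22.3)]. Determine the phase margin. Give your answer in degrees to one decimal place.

Gain crossover: |L(jω)| = 1 at ω ≈ 0.00628 rad s⁻¹.
∠L(j0.00628) = −90° − arctan(0.00628/3.1) − arctan(0.00628/22.3) ≈ -90.13°
PM = 180° + (-90.13°) = 89.87°

89.9°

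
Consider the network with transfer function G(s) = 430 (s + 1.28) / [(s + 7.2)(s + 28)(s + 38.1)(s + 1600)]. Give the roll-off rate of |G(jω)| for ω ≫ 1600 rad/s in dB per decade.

-60 dB/decade

With 1 zero and 4 poles, the high-frequency asymptotic slope is 20 × (1 − 4) = -60 dB/decade.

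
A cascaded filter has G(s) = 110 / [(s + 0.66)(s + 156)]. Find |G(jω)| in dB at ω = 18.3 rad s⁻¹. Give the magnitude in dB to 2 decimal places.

|j18.3 + 0.66| = √(18.3² + 0.66²) = 18.31
|j18.3 + 156| = √(18.3² + 156²) = 157.1
|G(j18.3)| = 110 / (18.31 × 157.1) = 0.038244
20 log₁₀(0.038244) = -28.349 dB

-28.35 dB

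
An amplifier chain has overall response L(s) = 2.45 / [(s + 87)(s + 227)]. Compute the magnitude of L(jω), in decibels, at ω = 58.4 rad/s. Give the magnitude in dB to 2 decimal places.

-80.02 dB

|j58.4 + 87| = √(58.4² + 87²) = 104.8
|j58.4 + 227| = √(58.4² + 227²) = 234.4
|L(j58.4)| = 2.45 / (104.8 × 234.4) = 9.9754e-05
20 log₁₀(9.9754e-05) = -80.021 dB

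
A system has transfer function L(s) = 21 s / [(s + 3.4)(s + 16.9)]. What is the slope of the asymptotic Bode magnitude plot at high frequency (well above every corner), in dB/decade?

With 1 zero and 2 poles, the high-frequency asymptotic slope is 20 × (1 − 2) = -20 dB/decade.

-20 dB/decade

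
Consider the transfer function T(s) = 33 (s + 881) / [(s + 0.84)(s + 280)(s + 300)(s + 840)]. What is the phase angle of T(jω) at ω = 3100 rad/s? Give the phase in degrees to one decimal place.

-260.0°

∠(j3100 + 881) = arctan(3100/881) = 74.14°
∠(j3100 + 0.84) = arctan(3100/0.84) = 89.98°
∠(j3100 + 280) = arctan(3100/280) = 84.84°
∠(j3100 + 300) = arctan(3100/300) = 84.47°
∠(j3100 + 840) = arctan(3100/840) = 74.84°
∠T(j3100) = 74.14° − (89.98° + 84.84° + 84.47° + 74.84°) = -260.00°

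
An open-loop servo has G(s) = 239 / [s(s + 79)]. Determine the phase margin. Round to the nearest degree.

Gain crossover: |G(jω)| = 1 at ω ≈ 3.02 rad/s.
∠G(j3.02) = −90° − arctan(3.02/79) ≈ -92.19°
PM = 180° + (-92.19°) = 87.81°

88°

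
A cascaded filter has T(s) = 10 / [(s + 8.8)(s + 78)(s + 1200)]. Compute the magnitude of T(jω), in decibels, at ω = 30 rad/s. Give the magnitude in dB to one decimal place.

|j30 + 8.8| = √(30² + 8.8²) = 31.26
|j30 + 78| = √(30² + 78²) = 83.57
|j30 + 1200| = √(30² + 1200²) = 1200
|T(j30)| = 10 / (31.26 × 83.57 × 1200) = 3.1885e-06
20 log₁₀(3.1885e-06) = -109.93 dB

-109.9 dB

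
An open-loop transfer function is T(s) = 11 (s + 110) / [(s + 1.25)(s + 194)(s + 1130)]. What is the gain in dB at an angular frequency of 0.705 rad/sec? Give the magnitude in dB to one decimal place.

-48.3 dB

|j0.705 + 110| = √(0.705² + 110²) = 110
|j0.705 + 1.25| = √(0.705² + 1.25²) = 1.435
|j0.705 + 194| = √(0.705² + 194²) = 194
|j0.705 + 1130| = √(0.705² + 1130²) = 1130
|T(j0.705)| = 11 × 110 / (1.435 × 194 × 1130) = 0.0038462
20 log₁₀(0.0038462) = -48.30 dB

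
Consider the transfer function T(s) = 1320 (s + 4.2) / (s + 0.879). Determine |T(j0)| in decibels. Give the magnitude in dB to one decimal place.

76.0 dB

T(0) = 1320 × 4.2 / 0.879 = 6307.2
20 log₁₀(6307.2) = 76.00 dB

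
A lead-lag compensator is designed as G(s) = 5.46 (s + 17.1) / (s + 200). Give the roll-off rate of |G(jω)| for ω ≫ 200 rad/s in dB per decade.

With 1 zero and 1 pole, the high-frequency asymptotic slope is 20 × (1 − 1) = 0 dB/decade.

0 dB/decade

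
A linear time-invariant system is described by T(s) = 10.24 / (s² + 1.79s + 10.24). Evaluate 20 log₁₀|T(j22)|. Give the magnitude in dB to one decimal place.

|(j22)² + 1.79(j22) + 10.24| = |-473.76 + j39.38| = 475.4
|T(j22)| = 10.24 / 475.4 = 0.02154
20 log₁₀(0.02154) = -33.34 dB

-33.3 dB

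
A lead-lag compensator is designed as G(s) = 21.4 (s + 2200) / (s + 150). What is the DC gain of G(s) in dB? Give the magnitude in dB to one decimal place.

G(0) = 21.4 × 2200 / 150 = 313.87
20 log₁₀(313.87) = 49.93 dB

49.9 dB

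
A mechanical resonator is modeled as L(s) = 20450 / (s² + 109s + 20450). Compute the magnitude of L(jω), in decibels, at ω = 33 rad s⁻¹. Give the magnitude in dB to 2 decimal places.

|(j33)² + 109(j33) + 20450| = |19361 + j3597| = 1.969e+04
|L(j33)| = 20450 / 1.969e+04 = 1.0385
20 log₁₀(1.0385) = 0.328 dB

0.33 dB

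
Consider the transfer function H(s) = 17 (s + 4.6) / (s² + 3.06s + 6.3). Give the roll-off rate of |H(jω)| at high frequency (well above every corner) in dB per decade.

With 1 zero and 2 poles, the high-frequency asymptotic slope is 20 × (1 − 2) = -20 dB/decade.

-20 dB/decade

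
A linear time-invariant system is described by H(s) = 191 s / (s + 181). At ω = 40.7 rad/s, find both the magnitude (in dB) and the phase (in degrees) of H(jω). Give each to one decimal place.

|H| = 32.4 dB, ∠H = 77.3°

|j40.7| = 40.7
|j40.7 + 181| = √(40.7² + 181²) = 185.5
|H(j40.7)| = 191 × 40.7 / 185.5 = 41.902
20 log₁₀(41.902) = 32.44 dB
∠(j40.7) = 90.00°
∠(j40.7 + 181) = arctan(40.7/181) = 12.67°
∠H(j40.7) = 90.00° − 12.67° = 77.33°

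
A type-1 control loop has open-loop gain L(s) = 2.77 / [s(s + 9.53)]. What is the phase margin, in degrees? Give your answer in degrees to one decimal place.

Gain crossover: |L(jω)| = 1 at ω ≈ 0.291 rad/s.
∠L(j0.291) = −90° − arctan(0.291/9.53) ≈ -91.75°
PM = 180° + (-91.75°) = 88.25°

88.3°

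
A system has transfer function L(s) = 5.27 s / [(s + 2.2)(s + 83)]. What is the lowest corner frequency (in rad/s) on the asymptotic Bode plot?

Break frequencies occur at each pole and zero magnitude: 2.2 rad/s, 83 rad/s.
The lowest is 2.2 rad/s.

2.2 rad/s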